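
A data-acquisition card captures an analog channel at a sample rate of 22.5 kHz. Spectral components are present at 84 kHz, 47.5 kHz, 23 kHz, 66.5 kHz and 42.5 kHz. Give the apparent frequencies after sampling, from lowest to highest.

fs/2 = 11.25 kHz.
84 kHz mod fs = 16.5 kHz.
16.5 kHz > fs/2 = 11.25 kHz, folds to fs − 16.5 kHz = 6 kHz.
47.5 kHz mod fs = 2.5 kHz.
2.5 kHz ≤ fs/2 = 11.25 kHz, appears at 2.5 kHz.
23 kHz mod fs = 0.5 kHz.
0.5 kHz ≤ fs/2 = 11.25 kHz, appears at 0.5 kHz.
66.5 kHz mod fs = 21.5 kHz.
21.5 kHz > fs/2 = 11.25 kHz, folds to fs − 21.5 kHz = 1 kHz.
42.5 kHz mod fs = 20 kHz.
20 kHz > fs/2 = 11.25 kHz, folds to fs − 20 kHz = 2.5 kHz.
Distinct values: {0.5 kHz, 1 kHz, 2.5 kHz, 6 kHz}.

0.5 kHz, 1 kHz, 2.5 kHz, 6 kHz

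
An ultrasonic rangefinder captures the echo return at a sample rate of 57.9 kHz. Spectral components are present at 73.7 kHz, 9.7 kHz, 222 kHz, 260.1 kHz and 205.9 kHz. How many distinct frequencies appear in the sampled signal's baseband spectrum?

5

fs/2 = 28.95 kHz.
73.7 kHz mod fs = 15.8 kHz.
15.8 kHz ≤ fs/2 = 28.95 kHz, appears at 15.8 kHz.
9.7 kHz ≤ fs/2 = 28.95 kHz, passes unchanged.
222 kHz mod fs = 48.3 kHz.
48.3 kHz > fs/2 = 28.95 kHz, folds to fs − 48.3 kHz = 9.6 kHz.
260.1 kHz mod fs = 28.5 kHz.
28.5 kHz ≤ fs/2 = 28.95 kHz, appears at 28.5 kHz.
205.9 kHz mod fs = 32.2 kHz.
32.2 kHz > fs/2 = 28.95 kHz, folds to fs − 32.2 kHz = 25.7 kHz.
Distinct values: {9.6 kHz, 9.7 kHz, 15.8 kHz, 25.7 kHz, 28.5 kHz} → 5.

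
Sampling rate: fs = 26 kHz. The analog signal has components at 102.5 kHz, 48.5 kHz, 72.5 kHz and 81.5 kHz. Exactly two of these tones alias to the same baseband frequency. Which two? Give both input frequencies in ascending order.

48.5 kHz, 81.5 kHz

fs/2 = 13 kHz.
102.5 kHz mod fs = 24.5 kHz.
24.5 kHz > fs/2 = 13 kHz, folds to fs − 24.5 kHz = 1.5 kHz.
48.5 kHz mod fs = 22.5 kHz.
22.5 kHz > fs/2 = 13 kHz, folds to fs − 22.5 kHz = 3.5 kHz.
72.5 kHz mod fs = 20.5 kHz.
20.5 kHz > fs/2 = 13 kHz, folds to fs − 20.5 kHz = 5.5 kHz.
81.5 kHz mod fs = 3.5 kHz.
3.5 kHz ≤ fs/2 = 13 kHz, appears at 3.5 kHz.
48.5 kHz and 81.5 kHz both map to 3.5 kHz.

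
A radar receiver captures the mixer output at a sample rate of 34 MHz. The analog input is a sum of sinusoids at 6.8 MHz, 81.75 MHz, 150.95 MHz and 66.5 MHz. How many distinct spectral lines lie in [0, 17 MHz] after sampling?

4

fs/2 = 17 MHz.
6.8 MHz ≤ fs/2 = 17 MHz, passes unchanged.
81.75 MHz mod fs = 13.75 MHz.
13.75 MHz ≤ fs/2 = 17 MHz, appears at 13.75 MHz.
150.95 MHz mod fs = 14.95 MHz.
14.95 MHz ≤ fs/2 = 17 MHz, appears at 14.95 MHz.
66.5 MHz mod fs = 32.5 MHz.
32.5 MHz > fs/2 = 17 MHz, folds to fs − 32.5 MHz = 1.5 MHz.
Distinct values: {1.5 MHz, 6.8 MHz, 13.75 MHz, 14.95 MHz} → 4.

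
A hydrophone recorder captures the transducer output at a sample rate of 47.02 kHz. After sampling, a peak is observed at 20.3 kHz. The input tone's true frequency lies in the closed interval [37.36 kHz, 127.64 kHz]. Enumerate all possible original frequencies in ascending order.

67.32 kHz, 73.74 kHz, 114.34 kHz, 120.76 kHz

Frequencies that alias to 20.3 kHz are k·fs ± 20.3 kHz for integer k ≥ 0.
k=0: 20.3 kHz.
k=1: 26.72 kHz, 67.32 kHz.
k=2: 73.74 kHz, 114.34 kHz.
k=3: 120.76 kHz, 161.36 kHz.
k=4: 167.78 kHz, 208.38 kHz.
Within [37.36 kHz, 127.64 kHz]: 67.32 kHz, 73.74 kHz, 114.34 kHz, 120.76 kHz.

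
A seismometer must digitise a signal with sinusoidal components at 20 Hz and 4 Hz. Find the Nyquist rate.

Highest-frequency component: 20 Hz.
Nyquist rate = 2 × 20 Hz = 40 Hz.

40 Hz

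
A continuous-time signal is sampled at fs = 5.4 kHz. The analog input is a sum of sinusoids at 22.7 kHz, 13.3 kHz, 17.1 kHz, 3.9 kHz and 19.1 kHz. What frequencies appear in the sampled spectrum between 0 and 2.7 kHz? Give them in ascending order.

0.9 kHz, 1.1 kHz, 1.5 kHz, 2.5 kHz

fs/2 = 2.7 kHz.
22.7 kHz mod fs = 1.1 kHz.
1.1 kHz ≤ fs/2 = 2.7 kHz, appears at 1.1 kHz.
13.3 kHz mod fs = 2.5 kHz.
2.5 kHz ≤ fs/2 = 2.7 kHz, appears at 2.5 kHz.
17.1 kHz mod fs = 0.9 kHz.
0.9 kHz ≤ fs/2 = 2.7 kHz, appears at 0.9 kHz.
3.9 kHz > fs/2 = 2.7 kHz, folds to fs − 3.9 kHz = 1.5 kHz.
19.1 kHz mod fs = 2.9 kHz.
2.9 kHz > fs/2 = 2.7 kHz, folds to fs − 2.9 kHz = 2.5 kHz.
Distinct values: {0.9 kHz, 1.1 kHz, 1.5 kHz, 2.5 kHz}.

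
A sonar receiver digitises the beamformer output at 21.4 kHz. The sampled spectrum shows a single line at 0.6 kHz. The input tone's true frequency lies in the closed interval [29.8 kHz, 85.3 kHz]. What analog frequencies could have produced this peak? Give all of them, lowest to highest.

42.2 kHz, 43.4 kHz, 63.6 kHz, 64.8 kHz, 85 kHz

Frequencies that alias to 0.6 kHz are k·fs ± 0.6 kHz for integer k ≥ 0.
k=0: 0.6 kHz.
k=1: 20.8 kHz, 22 kHz.
k=2: 42.2 kHz, 43.4 kHz.
k=3: 63.6 kHz, 64.8 kHz.
k=4: 85 kHz, 86.2 kHz.
k=5: 106.4 kHz, 107.6 kHz.
Within [29.8 kHz, 85.3 kHz]: 42.2 kHz, 43.4 kHz, 63.6 kHz, 64.8 kHz, 85 kHz.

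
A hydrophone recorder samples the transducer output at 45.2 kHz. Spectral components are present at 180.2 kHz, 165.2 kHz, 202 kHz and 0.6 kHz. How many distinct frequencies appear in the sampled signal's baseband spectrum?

3

fs/2 = 22.6 kHz.
180.2 kHz mod fs = 44.6 kHz.
44.6 kHz > fs/2 = 22.6 kHz, folds to fs − 44.6 kHz = 0.6 kHz.
165.2 kHz mod fs = 29.6 kHz.
29.6 kHz > fs/2 = 22.6 kHz, folds to fs − 29.6 kHz = 15.6 kHz.
202 kHz mod fs = 21.2 kHz.
21.2 kHz ≤ fs/2 = 22.6 kHz, appears at 21.2 kHz.
0.6 kHz ≤ fs/2 = 22.6 kHz, passes unchanged.
Distinct values: {0.6 kHz, 15.6 kHz, 21.2 kHz} → 3.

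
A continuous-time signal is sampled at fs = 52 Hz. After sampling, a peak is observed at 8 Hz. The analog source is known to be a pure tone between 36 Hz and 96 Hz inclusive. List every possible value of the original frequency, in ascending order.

Frequencies that alias to 8 Hz are k·fs ± 8 Hz for integer k ≥ 0.
k=0: 8 Hz.
k=1: 44 Hz, 60 Hz.
k=2: 96 Hz, 112 Hz.
k=3: 148 Hz, 164 Hz.
Within [36 Hz, 96 Hz]: 44 Hz, 60 Hz, 96 Hz.

44 Hz, 60 Hz, 96 Hz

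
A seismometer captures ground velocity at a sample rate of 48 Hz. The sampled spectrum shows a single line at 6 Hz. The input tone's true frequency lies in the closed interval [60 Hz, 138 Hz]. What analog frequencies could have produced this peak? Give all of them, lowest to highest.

Frequencies that alias to 6 Hz are k·fs ± 6 Hz for integer k ≥ 0.
k=0: 6 Hz.
k=1: 42 Hz, 54 Hz.
k=2: 90 Hz, 102 Hz.
k=3: 138 Hz, 150 Hz.
k=4: 186 Hz, 198 Hz.
Within [60 Hz, 138 Hz]: 90 Hz, 102 Hz, 138 Hz.

90 Hz, 102 Hz, 138 Hz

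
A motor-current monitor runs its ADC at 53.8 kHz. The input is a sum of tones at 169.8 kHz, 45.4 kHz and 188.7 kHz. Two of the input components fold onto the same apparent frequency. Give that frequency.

8.4 kHz

fs/2 = 26.9 kHz.
169.8 kHz mod fs = 8.4 kHz.
8.4 kHz ≤ fs/2 = 26.9 kHz, appears at 8.4 kHz.
45.4 kHz > fs/2 = 26.9 kHz, folds to fs − 45.4 kHz = 8.4 kHz.
188.7 kHz mod fs = 27.3 kHz.
27.3 kHz > fs/2 = 26.9 kHz, folds to fs − 27.3 kHz = 26.5 kHz.
45.4 kHz and 169.8 kHz both map to 8.4 kHz.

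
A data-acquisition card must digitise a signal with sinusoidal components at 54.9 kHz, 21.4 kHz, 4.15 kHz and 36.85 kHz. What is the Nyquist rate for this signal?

109.8 kHz

Highest-frequency component: 54.9 kHz.
Nyquist rate = 2 × 54.9 kHz = 109.8 kHz.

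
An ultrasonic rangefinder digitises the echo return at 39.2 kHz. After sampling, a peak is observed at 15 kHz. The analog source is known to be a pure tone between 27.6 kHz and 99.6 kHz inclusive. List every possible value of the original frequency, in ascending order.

Frequencies that alias to 15 kHz are k·fs ± 15 kHz for integer k ≥ 0.
k=0: 15 kHz.
k=1: 24.2 kHz, 54.2 kHz.
k=2: 63.4 kHz, 93.4 kHz.
k=3: 102.6 kHz, 132.6 kHz.
Within [27.6 kHz, 99.6 kHz]: 54.2 kHz, 63.4 kHz, 93.4 kHz.

54.2 kHz, 63.4 kHz, 93.4 kHz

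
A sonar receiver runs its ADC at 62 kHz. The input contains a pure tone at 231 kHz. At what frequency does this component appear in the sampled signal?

231 kHz mod fs = 45 kHz.
45 kHz > fs/2 = 31 kHz, folds to fs − 45 kHz = 17 kHz.

17 kHz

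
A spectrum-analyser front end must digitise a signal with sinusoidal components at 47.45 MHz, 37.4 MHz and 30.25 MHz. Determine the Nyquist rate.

94.9 MHz

Highest-frequency component: 47.45 MHz.
Nyquist rate = 2 × 47.45 MHz = 94.9 MHz.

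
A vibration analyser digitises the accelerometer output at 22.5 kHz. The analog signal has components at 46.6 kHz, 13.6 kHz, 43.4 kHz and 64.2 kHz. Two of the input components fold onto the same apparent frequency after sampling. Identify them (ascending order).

43.4 kHz, 46.6 kHz

fs/2 = 11.25 kHz.
46.6 kHz mod fs = 1.6 kHz.
1.6 kHz ≤ fs/2 = 11.25 kHz, appears at 1.6 kHz.
13.6 kHz > fs/2 = 11.25 kHz, folds to fs − 13.6 kHz = 8.9 kHz.
43.4 kHz mod fs = 20.9 kHz.
20.9 kHz > fs/2 = 11.25 kHz, folds to fs − 20.9 kHz = 1.6 kHz.
64.2 kHz mod fs = 19.2 kHz.
19.2 kHz > fs/2 = 11.25 kHz, folds to fs − 19.2 kHz = 3.3 kHz.
43.4 kHz and 46.6 kHz both map to 1.6 kHz.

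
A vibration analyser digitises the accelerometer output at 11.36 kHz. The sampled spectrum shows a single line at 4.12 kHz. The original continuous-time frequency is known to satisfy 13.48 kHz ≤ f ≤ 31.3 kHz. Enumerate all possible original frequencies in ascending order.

15.48 kHz, 18.6 kHz, 26.84 kHz, 29.96 kHz

Frequencies that alias to 4.12 kHz are k·fs ± 4.12 kHz for integer k ≥ 0.
k=0: 4.12 kHz.
k=1: 7.24 kHz, 15.48 kHz.
k=2: 18.6 kHz, 26.84 kHz.
k=3: 29.96 kHz, 38.2 kHz.
k=4: 41.32 kHz, 49.56 kHz.
Within [13.48 kHz, 31.3 kHz]: 15.48 kHz, 18.6 kHz, 26.84 kHz, 29.96 kHz.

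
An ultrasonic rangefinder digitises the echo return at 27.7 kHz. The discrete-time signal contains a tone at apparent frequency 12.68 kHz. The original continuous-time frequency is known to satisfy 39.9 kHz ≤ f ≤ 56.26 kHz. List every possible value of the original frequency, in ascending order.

Frequencies that alias to 12.68 kHz are k·fs ± 12.68 kHz for integer k ≥ 0.
k=0: 12.68 kHz.
k=1: 15.02 kHz, 40.38 kHz.
k=2: 42.72 kHz, 68.08 kHz.
k=3: 70.42 kHz, 95.78 kHz.
Within [39.9 kHz, 56.26 kHz]: 40.38 kHz, 42.72 kHz.

40.38 kHz, 42.72 kHz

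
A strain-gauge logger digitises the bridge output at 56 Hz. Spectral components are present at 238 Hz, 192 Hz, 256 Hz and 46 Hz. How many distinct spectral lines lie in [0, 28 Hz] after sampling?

3

fs/2 = 28 Hz.
238 Hz mod fs = 14 Hz.
14 Hz ≤ fs/2 = 28 Hz, appears at 14 Hz.
192 Hz mod fs = 24 Hz.
24 Hz ≤ fs/2 = 28 Hz, appears at 24 Hz.
256 Hz mod fs = 32 Hz.
32 Hz > fs/2 = 28 Hz, folds to fs − 32 Hz = 24 Hz.
46 Hz > fs/2 = 28 Hz, folds to fs − 46 Hz = 10 Hz.
Distinct values: {10 Hz, 14 Hz, 24 Hz} → 3.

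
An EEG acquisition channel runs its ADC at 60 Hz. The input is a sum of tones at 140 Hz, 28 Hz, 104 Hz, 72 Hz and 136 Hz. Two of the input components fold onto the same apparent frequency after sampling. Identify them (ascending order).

fs/2 = 30 Hz.
140 Hz mod fs = 20 Hz.
20 Hz ≤ fs/2 = 30 Hz, appears at 20 Hz.
28 Hz ≤ fs/2 = 30 Hz, passes unchanged.
104 Hz mod fs = 44 Hz.
44 Hz > fs/2 = 30 Hz, folds to fs − 44 Hz = 16 Hz.
72 Hz mod fs = 12 Hz.
12 Hz ≤ fs/2 = 30 Hz, appears at 12 Hz.
136 Hz mod fs = 16 Hz.
16 Hz ≤ fs/2 = 30 Hz, appears at 16 Hz.
104 Hz and 136 Hz both map to 16 Hz.

104 Hz, 136 Hz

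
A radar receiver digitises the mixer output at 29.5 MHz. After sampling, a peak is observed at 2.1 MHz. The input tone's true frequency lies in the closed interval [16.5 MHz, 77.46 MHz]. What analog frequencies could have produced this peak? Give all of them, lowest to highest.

27.4 MHz, 31.6 MHz, 56.9 MHz, 61.1 MHz

Frequencies that alias to 2.1 MHz are k·fs ± 2.1 MHz for integer k ≥ 0.
k=0: 2.1 MHz.
k=1: 27.4 MHz, 31.6 MHz.
k=2: 56.9 MHz, 61.1 MHz.
k=3: 86.4 MHz, 90.6 MHz.
Within [16.5 MHz, 77.46 MHz]: 27.4 MHz, 31.6 MHz, 56.9 MHz, 61.1 MHz.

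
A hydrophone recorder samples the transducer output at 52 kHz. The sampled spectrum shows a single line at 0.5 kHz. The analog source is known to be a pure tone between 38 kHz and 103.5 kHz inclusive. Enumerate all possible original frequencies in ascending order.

51.5 kHz, 52.5 kHz, 103.5 kHz

Frequencies that alias to 0.5 kHz are k·fs ± 0.5 kHz for integer k ≥ 0.
k=0: 0.5 kHz.
k=1: 51.5 kHz, 52.5 kHz.
k=2: 103.5 kHz, 104.5 kHz.
k=3: 155.5 kHz, 156.5 kHz.
Within [38 kHz, 103.5 kHz]: 51.5 kHz, 52.5 kHz, 103.5 kHz.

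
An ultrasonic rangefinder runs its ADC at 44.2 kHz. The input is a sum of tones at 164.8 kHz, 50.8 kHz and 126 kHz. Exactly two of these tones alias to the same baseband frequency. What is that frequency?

fs/2 = 22.1 kHz.
164.8 kHz mod fs = 32.2 kHz.
32.2 kHz > fs/2 = 22.1 kHz, folds to fs − 32.2 kHz = 12 kHz.
50.8 kHz mod fs = 6.6 kHz.
6.6 kHz ≤ fs/2 = 22.1 kHz, appears at 6.6 kHz.
126 kHz mod fs = 37.6 kHz.
37.6 kHz > fs/2 = 22.1 kHz, folds to fs − 37.6 kHz = 6.6 kHz.
50.8 kHz and 126 kHz both map to 6.6 kHz.

6.6 kHz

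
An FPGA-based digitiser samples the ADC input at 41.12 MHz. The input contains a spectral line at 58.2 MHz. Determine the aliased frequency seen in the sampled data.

58.2 MHz mod fs = 17.08 MHz.
17.08 MHz ≤ fs/2 = 20.56 MHz, appears at 17.08 MHz.

17.08 MHz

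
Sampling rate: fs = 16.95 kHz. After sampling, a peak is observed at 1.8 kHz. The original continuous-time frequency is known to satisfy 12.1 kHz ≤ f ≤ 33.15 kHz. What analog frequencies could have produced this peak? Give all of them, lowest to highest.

Frequencies that alias to 1.8 kHz are k·fs ± 1.8 kHz for integer k ≥ 0.
k=0: 1.8 kHz.
k=1: 15.15 kHz, 18.75 kHz.
k=2: 32.1 kHz, 35.7 kHz.
k=3: 49.05 kHz, 52.65 kHz.
Within [12.1 kHz, 33.15 kHz]: 15.15 kHz, 18.75 kHz, 32.1 kHz.

15.15 kHz, 18.75 kHz, 32.1 kHz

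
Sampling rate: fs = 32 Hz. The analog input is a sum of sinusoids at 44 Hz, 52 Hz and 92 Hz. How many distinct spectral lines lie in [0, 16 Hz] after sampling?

fs/2 = 16 Hz.
44 Hz mod fs = 12 Hz.
12 Hz ≤ fs/2 = 16 Hz, appears at 12 Hz.
52 Hz mod fs = 20 Hz.
20 Hz > fs/2 = 16 Hz, folds to fs − 20 Hz = 12 Hz.
92 Hz mod fs = 28 Hz.
28 Hz > fs/2 = 16 Hz, folds to fs − 28 Hz = 4 Hz.
Distinct values: {4 Hz, 12 Hz} → 2.

2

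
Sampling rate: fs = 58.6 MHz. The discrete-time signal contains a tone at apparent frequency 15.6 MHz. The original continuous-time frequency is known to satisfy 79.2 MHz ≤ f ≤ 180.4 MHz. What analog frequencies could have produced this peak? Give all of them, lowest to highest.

Frequencies that alias to 15.6 MHz are k·fs ± 15.6 MHz for integer k ≥ 0.
k=0: 15.6 MHz.
k=1: 43 MHz, 74.2 MHz.
k=2: 101.6 MHz, 132.8 MHz.
k=3: 160.2 MHz, 191.4 MHz.
k=4: 218.8 MHz, 250 MHz.
Within [79.2 MHz, 180.4 MHz]: 101.6 MHz, 132.8 MHz, 160.2 MHz.

101.6 MHz, 132.8 MHz, 160.2 MHz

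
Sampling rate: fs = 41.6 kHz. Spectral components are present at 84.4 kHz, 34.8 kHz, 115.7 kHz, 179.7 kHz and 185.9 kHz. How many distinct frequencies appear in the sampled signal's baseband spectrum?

fs/2 = 20.8 kHz.
84.4 kHz mod fs = 1.2 kHz.
1.2 kHz ≤ fs/2 = 20.8 kHz, appears at 1.2 kHz.
34.8 kHz > fs/2 = 20.8 kHz, folds to fs − 34.8 kHz = 6.8 kHz.
115.7 kHz mod fs = 32.5 kHz.
32.5 kHz > fs/2 = 20.8 kHz, folds to fs − 32.5 kHz = 9.1 kHz.
179.7 kHz mod fs = 13.3 kHz.
13.3 kHz ≤ fs/2 = 20.8 kHz, appears at 13.3 kHz.
185.9 kHz mod fs = 19.5 kHz.
19.5 kHz ≤ fs/2 = 20.8 kHz, appears at 19.5 kHz.
Distinct values: {1.2 kHz, 6.8 kHz, 9.1 kHz, 13.3 kHz, 19.5 kHz} → 5.

5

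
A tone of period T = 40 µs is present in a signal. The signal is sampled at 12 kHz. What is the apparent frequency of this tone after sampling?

T = 40 µs → f = 1/T = 25 kHz.
25 kHz mod fs = 1 kHz.
1 kHz ≤ fs/2 = 6 kHz, appears at 1 kHz.

1 kHz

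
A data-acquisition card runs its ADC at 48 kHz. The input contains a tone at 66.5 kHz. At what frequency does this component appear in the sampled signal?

66.5 kHz mod fs = 18.5 kHz.
18.5 kHz ≤ fs/2 = 24 kHz, appears at 18.5 kHz.

18.5 kHz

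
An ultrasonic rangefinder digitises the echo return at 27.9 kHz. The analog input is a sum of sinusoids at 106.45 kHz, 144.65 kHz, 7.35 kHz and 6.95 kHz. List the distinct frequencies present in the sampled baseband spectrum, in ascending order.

5.15 kHz, 6.95 kHz, 7.35 kHz

fs/2 = 13.95 kHz.
106.45 kHz mod fs = 22.75 kHz.
22.75 kHz > fs/2 = 13.95 kHz, folds to fs − 22.75 kHz = 5.15 kHz.
144.65 kHz mod fs = 5.15 kHz.
5.15 kHz ≤ fs/2 = 13.95 kHz, appears at 5.15 kHz.
7.35 kHz ≤ fs/2 = 13.95 kHz, passes unchanged.
6.95 kHz ≤ fs/2 = 13.95 kHz, passes unchanged.
Distinct values: {5.15 kHz, 6.95 kHz, 7.35 kHz}.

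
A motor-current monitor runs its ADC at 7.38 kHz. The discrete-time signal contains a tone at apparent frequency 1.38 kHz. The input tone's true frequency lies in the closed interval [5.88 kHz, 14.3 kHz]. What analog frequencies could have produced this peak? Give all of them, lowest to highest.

Frequencies that alias to 1.38 kHz are k·fs ± 1.38 kHz for integer k ≥ 0.
k=0: 1.38 kHz.
k=1: 6 kHz, 8.76 kHz.
k=2: 13.38 kHz, 16.14 kHz.
k=3: 20.76 kHz, 23.52 kHz.
Within [5.88 kHz, 14.3 kHz]: 6 kHz, 8.76 kHz, 13.38 kHz.

6 kHz, 8.76 kHz, 13.38 kHz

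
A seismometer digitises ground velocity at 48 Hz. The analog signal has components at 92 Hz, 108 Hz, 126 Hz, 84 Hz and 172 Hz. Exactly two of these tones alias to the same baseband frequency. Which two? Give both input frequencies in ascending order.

84 Hz, 108 Hz

fs/2 = 24 Hz.
92 Hz mod fs = 44 Hz.
44 Hz > fs/2 = 24 Hz, folds to fs − 44 Hz = 4 Hz.
108 Hz mod fs = 12 Hz.
12 Hz ≤ fs/2 = 24 Hz, appears at 12 Hz.
126 Hz mod fs = 30 Hz.
30 Hz > fs/2 = 24 Hz, folds to fs − 30 Hz = 18 Hz.
84 Hz mod fs = 36 Hz.
36 Hz > fs/2 = 24 Hz, folds to fs − 36 Hz = 12 Hz.
172 Hz mod fs = 28 Hz.
28 Hz > fs/2 = 24 Hz, folds to fs − 28 Hz = 20 Hz.
84 Hz and 108 Hz both map to 12 Hz.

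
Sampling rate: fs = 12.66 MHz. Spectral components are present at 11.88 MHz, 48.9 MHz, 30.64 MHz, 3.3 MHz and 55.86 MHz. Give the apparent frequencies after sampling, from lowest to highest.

0.78 MHz, 1.74 MHz, 3.3 MHz, 5.22 MHz, 5.32 MHz

fs/2 = 6.33 MHz.
11.88 MHz > fs/2 = 6.33 MHz, folds to fs − 11.88 MHz = 0.78 MHz.
48.9 MHz mod fs = 10.92 MHz.
10.92 MHz > fs/2 = 6.33 MHz, folds to fs − 10.92 MHz = 1.74 MHz.
30.64 MHz mod fs = 5.32 MHz.
5.32 MHz ≤ fs/2 = 6.33 MHz, appears at 5.32 MHz.
3.3 MHz ≤ fs/2 = 6.33 MHz, passes unchanged.
55.86 MHz mod fs = 5.22 MHz.
5.22 MHz ≤ fs/2 = 6.33 MHz, appears at 5.22 MHz.
Distinct values: {0.78 MHz, 1.74 MHz, 3.3 MHz, 5.22 MHz, 5.32 MHz}.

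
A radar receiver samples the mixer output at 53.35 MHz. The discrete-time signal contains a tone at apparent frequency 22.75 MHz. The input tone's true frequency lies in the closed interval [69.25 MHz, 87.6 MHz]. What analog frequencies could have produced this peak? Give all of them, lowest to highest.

Frequencies that alias to 22.75 MHz are k·fs ± 22.75 MHz for integer k ≥ 0.
k=0: 22.75 MHz.
k=1: 30.6 MHz, 76.1 MHz.
k=2: 83.95 MHz, 129.45 MHz.
k=3: 137.3 MHz, 182.8 MHz.
Within [69.25 MHz, 87.6 MHz]: 76.1 MHz, 83.95 MHz.

76.1 MHz, 83.95 MHz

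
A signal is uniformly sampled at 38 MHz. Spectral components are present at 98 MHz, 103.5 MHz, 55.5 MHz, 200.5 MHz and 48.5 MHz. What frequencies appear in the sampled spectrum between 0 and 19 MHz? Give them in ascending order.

fs/2 = 19 MHz.
98 MHz mod fs = 22 MHz.
22 MHz > fs/2 = 19 MHz, folds to fs − 22 MHz = 16 MHz.
103.5 MHz mod fs = 27.5 MHz.
27.5 MHz > fs/2 = 19 MHz, folds to fs − 27.5 MHz = 10.5 MHz.
55.5 MHz mod fs = 17.5 MHz.
17.5 MHz ≤ fs/2 = 19 MHz, appears at 17.5 MHz.
200.5 MHz mod fs = 10.5 MHz.
10.5 MHz ≤ fs/2 = 19 MHz, appears at 10.5 MHz.
48.5 MHz mod fs = 10.5 MHz.
10.5 MHz ≤ fs/2 = 19 MHz, appears at 10.5 MHz.
Distinct values: {10.5 MHz, 16 MHz, 17.5 MHz}.

10.5 MHz, 16 MHz, 17.5 MHz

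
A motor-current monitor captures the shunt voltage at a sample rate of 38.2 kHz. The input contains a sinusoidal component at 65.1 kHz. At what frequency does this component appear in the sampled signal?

65.1 kHz mod fs = 26.9 kHz.
26.9 kHz > fs/2 = 19.1 kHz, folds to fs − 26.9 kHz = 11.3 kHz.

11.3 kHz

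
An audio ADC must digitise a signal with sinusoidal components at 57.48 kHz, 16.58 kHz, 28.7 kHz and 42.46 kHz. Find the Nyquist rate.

114.96 kHz

Highest-frequency component: 57.48 kHz.
Nyquist rate = 2 × 57.48 kHz = 114.96 kHz.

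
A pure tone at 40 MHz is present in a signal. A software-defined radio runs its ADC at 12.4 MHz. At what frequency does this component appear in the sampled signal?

2.8 MHz

40 MHz mod fs = 2.8 MHz.
2.8 MHz ≤ fs/2 = 6.2 MHz, appears at 2.8 MHz.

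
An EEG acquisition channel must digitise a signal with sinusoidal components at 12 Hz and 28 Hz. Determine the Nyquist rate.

Highest-frequency component: 28 Hz.
Nyquist rate = 2 × 28 Hz = 56 Hz.

56 Hz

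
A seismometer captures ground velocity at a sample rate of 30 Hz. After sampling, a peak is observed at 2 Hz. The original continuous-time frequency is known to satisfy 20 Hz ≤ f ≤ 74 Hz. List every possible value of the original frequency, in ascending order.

28 Hz, 32 Hz, 58 Hz, 62 Hz

Frequencies that alias to 2 Hz are k·fs ± 2 Hz for integer k ≥ 0.
k=0: 2 Hz.
k=1: 28 Hz, 32 Hz.
k=2: 58 Hz, 62 Hz.
k=3: 88 Hz, 92 Hz.
Within [20 Hz, 74 Hz]: 28 Hz, 32 Hz, 58 Hz, 62 Hz.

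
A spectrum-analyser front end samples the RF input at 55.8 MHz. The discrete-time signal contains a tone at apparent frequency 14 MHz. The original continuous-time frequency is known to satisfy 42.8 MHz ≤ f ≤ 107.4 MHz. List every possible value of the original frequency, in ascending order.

Frequencies that alias to 14 MHz are k·fs ± 14 MHz for integer k ≥ 0.
k=0: 14 MHz.
k=1: 41.8 MHz, 69.8 MHz.
k=2: 97.6 MHz, 125.6 MHz.
k=3: 153.4 MHz, 181.4 MHz.
Within [42.8 MHz, 107.4 MHz]: 69.8 MHz, 97.6 MHz.

69.8 MHz, 97.6 MHz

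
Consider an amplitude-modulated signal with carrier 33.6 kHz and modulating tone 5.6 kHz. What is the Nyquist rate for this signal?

78.4 kHz

AM sidebands sit at fc ± fm = 28 kHz and 39.2 kHz.
Highest-frequency component: 39.2 kHz.
Nyquist rate = 2 × 39.2 kHz = 78.4 kHz.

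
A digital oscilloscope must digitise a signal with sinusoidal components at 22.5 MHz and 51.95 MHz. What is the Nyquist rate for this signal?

Highest-frequency component: 51.95 MHz.
Nyquist rate = 2 × 51.95 MHz = 103.9 MHz.

103.9 MHz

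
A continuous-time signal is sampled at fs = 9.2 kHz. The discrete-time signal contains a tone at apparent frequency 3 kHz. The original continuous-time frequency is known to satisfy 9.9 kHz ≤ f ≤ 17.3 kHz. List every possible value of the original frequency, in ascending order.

12.2 kHz, 15.4 kHz

Frequencies that alias to 3 kHz are k·fs ± 3 kHz for integer k ≥ 0.
k=0: 3 kHz.
k=1: 6.2 kHz, 12.2 kHz.
k=2: 15.4 kHz, 21.4 kHz.
k=3: 24.6 kHz, 30.6 kHz.
Within [9.9 kHz, 17.3 kHz]: 12.2 kHz, 15.4 kHz.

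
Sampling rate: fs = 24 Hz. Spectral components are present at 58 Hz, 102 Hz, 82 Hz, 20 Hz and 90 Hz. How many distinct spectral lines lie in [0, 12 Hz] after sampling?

3

fs/2 = 12 Hz.
58 Hz mod fs = 10 Hz.
10 Hz ≤ fs/2 = 12 Hz, appears at 10 Hz.
102 Hz mod fs = 6 Hz.
6 Hz ≤ fs/2 = 12 Hz, appears at 6 Hz.
82 Hz mod fs = 10 Hz.
10 Hz ≤ fs/2 = 12 Hz, appears at 10 Hz.
20 Hz > fs/2 = 12 Hz, folds to fs − 20 Hz = 4 Hz.
90 Hz mod fs = 18 Hz.
18 Hz > fs/2 = 12 Hz, folds to fs − 18 Hz = 6 Hz.
Distinct values: {4 Hz, 6 Hz, 10 Hz} → 3.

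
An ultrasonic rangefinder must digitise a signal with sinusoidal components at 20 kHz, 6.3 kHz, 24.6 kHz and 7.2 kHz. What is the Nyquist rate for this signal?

49.2 kHz

Highest-frequency component: 24.6 kHz.
Nyquist rate = 2 × 24.6 kHz = 49.2 kHz.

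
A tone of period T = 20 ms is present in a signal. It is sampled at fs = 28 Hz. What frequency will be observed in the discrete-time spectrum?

6 Hz

T = 20 ms → f = 1/T = 50 Hz.
50 Hz mod fs = 22 Hz.
22 Hz > fs/2 = 14 Hz, folds to fs − 22 Hz = 6 Hz.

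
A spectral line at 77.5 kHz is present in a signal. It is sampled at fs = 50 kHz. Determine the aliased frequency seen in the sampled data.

77.5 kHz mod fs = 27.5 kHz.
27.5 kHz > fs/2 = 25 kHz, folds to fs − 27.5 kHz = 22.5 kHz.

22.5 kHz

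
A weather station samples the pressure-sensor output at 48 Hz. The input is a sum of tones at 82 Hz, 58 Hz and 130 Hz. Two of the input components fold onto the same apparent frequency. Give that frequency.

14 Hz

fs/2 = 24 Hz.
82 Hz mod fs = 34 Hz.
34 Hz > fs/2 = 24 Hz, folds to fs − 34 Hz = 14 Hz.
58 Hz mod fs = 10 Hz.
10 Hz ≤ fs/2 = 24 Hz, appears at 10 Hz.
130 Hz mod fs = 34 Hz.
34 Hz > fs/2 = 24 Hz, folds to fs − 34 Hz = 14 Hz.
82 Hz and 130 Hz both map to 14 Hz.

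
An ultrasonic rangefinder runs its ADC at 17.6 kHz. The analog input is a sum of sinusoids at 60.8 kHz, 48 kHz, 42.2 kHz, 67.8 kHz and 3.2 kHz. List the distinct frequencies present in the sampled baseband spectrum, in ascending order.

fs/2 = 8.8 kHz.
60.8 kHz mod fs = 8 kHz.
8 kHz ≤ fs/2 = 8.8 kHz, appears at 8 kHz.
48 kHz mod fs = 12.8 kHz.
12.8 kHz > fs/2 = 8.8 kHz, folds to fs − 12.8 kHz = 4.8 kHz.
42.2 kHz mod fs = 7 kHz.
7 kHz ≤ fs/2 = 8.8 kHz, appears at 7 kHz.
67.8 kHz mod fs = 15 kHz.
15 kHz > fs/2 = 8.8 kHz, folds to fs − 15 kHz = 2.6 kHz.
3.2 kHz ≤ fs/2 = 8.8 kHz, passes unchanged.
Distinct values: {2.6 kHz, 3.2 kHz, 4.8 kHz, 7 kHz, 8 kHz}.

2.6 kHz, 3.2 kHz, 4.8 kHz, 7 kHz, 8 kHz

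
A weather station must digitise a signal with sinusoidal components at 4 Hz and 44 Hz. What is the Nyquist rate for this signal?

Highest-frequency component: 44 Hz.
Nyquist rate = 2 × 44 Hz = 88 Hz.

88 Hz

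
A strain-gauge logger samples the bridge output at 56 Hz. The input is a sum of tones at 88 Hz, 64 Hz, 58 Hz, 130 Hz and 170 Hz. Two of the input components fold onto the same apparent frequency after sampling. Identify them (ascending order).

58 Hz, 170 Hz

fs/2 = 28 Hz.
88 Hz mod fs = 32 Hz.
32 Hz > fs/2 = 28 Hz, folds to fs − 32 Hz = 24 Hz.
64 Hz mod fs = 8 Hz.
8 Hz ≤ fs/2 = 28 Hz, appears at 8 Hz.
58 Hz mod fs = 2 Hz.
2 Hz ≤ fs/2 = 28 Hz, appears at 2 Hz.
130 Hz mod fs = 18 Hz.
18 Hz ≤ fs/2 = 28 Hz, appears at 18 Hz.
170 Hz mod fs = 2 Hz.
2 Hz ≤ fs/2 = 28 Hz, appears at 2 Hz.
58 Hz and 170 Hz both map to 2 Hz.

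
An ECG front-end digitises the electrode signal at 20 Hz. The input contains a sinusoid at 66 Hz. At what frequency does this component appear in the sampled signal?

66 Hz mod fs = 6 Hz.
6 Hz ≤ fs/2 = 10 Hz, appears at 6 Hz.

6 Hz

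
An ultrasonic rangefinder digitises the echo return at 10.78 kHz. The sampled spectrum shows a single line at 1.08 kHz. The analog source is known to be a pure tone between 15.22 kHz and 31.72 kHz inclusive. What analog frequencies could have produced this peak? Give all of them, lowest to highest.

Frequencies that alias to 1.08 kHz are k·fs ± 1.08 kHz for integer k ≥ 0.
k=0: 1.08 kHz.
k=1: 9.7 kHz, 11.86 kHz.
k=2: 20.48 kHz, 22.64 kHz.
k=3: 31.26 kHz, 33.42 kHz.
k=4: 42.04 kHz, 44.2 kHz.
Within [15.22 kHz, 31.72 kHz]: 20.48 kHz, 22.64 kHz, 31.26 kHz.

20.48 kHz, 22.64 kHz, 31.26 kHz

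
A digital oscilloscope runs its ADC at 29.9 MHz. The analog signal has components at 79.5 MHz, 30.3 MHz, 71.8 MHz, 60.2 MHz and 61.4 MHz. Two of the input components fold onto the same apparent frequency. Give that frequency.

fs/2 = 14.95 MHz.
79.5 MHz mod fs = 19.7 MHz.
19.7 MHz > fs/2 = 14.95 MHz, folds to fs − 19.7 MHz = 10.2 MHz.
30.3 MHz mod fs = 0.4 MHz.
0.4 MHz ≤ fs/2 = 14.95 MHz, appears at 0.4 MHz.
71.8 MHz mod fs = 12 MHz.
12 MHz ≤ fs/2 = 14.95 MHz, appears at 12 MHz.
60.2 MHz mod fs = 0.4 MHz.
0.4 MHz ≤ fs/2 = 14.95 MHz, appears at 0.4 MHz.
61.4 MHz mod fs = 1.6 MHz.
1.6 MHz ≤ fs/2 = 14.95 MHz, appears at 1.6 MHz.
30.3 MHz and 60.2 MHz both map to 0.4 MHz.

0.4 MHz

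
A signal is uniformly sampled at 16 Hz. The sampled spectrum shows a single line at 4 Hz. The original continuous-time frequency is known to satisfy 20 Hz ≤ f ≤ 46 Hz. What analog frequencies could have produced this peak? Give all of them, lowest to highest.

Frequencies that alias to 4 Hz are k·fs ± 4 Hz for integer k ≥ 0.
k=0: 4 Hz.
k=1: 12 Hz, 20 Hz.
k=2: 28 Hz, 36 Hz.
k=3: 44 Hz, 52 Hz.
k=4: 60 Hz, 68 Hz.
Within [20 Hz, 46 Hz]: 20 Hz, 28 Hz, 36 Hz, 44 Hz.

20 Hz, 28 Hz, 36 Hz, 44 Hz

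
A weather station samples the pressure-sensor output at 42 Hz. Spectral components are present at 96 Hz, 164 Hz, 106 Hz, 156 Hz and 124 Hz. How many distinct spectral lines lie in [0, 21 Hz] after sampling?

fs/2 = 21 Hz.
96 Hz mod fs = 12 Hz.
12 Hz ≤ fs/2 = 21 Hz, appears at 12 Hz.
164 Hz mod fs = 38 Hz.
38 Hz > fs/2 = 21 Hz, folds to fs − 38 Hz = 4 Hz.
106 Hz mod fs = 22 Hz.
22 Hz > fs/2 = 21 Hz, folds to fs − 22 Hz = 20 Hz.
156 Hz mod fs = 30 Hz.
30 Hz > fs/2 = 21 Hz, folds to fs − 30 Hz = 12 Hz.
124 Hz mod fs = 40 Hz.
40 Hz > fs/2 = 21 Hz, folds to fs − 40 Hz = 2 Hz.
Distinct values: {2 Hz, 4 Hz, 12 Hz, 20 Hz} → 4.

4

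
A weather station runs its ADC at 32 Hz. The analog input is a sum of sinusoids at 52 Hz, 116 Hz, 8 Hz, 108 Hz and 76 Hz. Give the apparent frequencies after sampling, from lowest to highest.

8 Hz, 12 Hz

fs/2 = 16 Hz.
52 Hz mod fs = 20 Hz.
20 Hz > fs/2 = 16 Hz, folds to fs − 20 Hz = 12 Hz.
116 Hz mod fs = 20 Hz.
20 Hz > fs/2 = 16 Hz, folds to fs − 20 Hz = 12 Hz.
8 Hz ≤ fs/2 = 16 Hz, passes unchanged.
108 Hz mod fs = 12 Hz.
12 Hz ≤ fs/2 = 16 Hz, appears at 12 Hz.
76 Hz mod fs = 12 Hz.
12 Hz ≤ fs/2 = 16 Hz, appears at 12 Hz.
Distinct values: {8 Hz, 12 Hz}.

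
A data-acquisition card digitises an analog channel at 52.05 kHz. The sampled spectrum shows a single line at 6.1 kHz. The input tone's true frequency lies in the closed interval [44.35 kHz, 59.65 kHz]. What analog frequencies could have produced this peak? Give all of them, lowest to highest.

Frequencies that alias to 6.1 kHz are k·fs ± 6.1 kHz for integer k ≥ 0.
k=0: 6.1 kHz.
k=1: 45.95 kHz, 58.15 kHz.
k=2: 98 kHz, 110.2 kHz.
Within [44.35 kHz, 59.65 kHz]: 45.95 kHz, 58.15 kHz.

45.95 kHz, 58.15 kHz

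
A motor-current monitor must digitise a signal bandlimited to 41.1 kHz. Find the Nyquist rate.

82.2 kHz

Nyquist rate = 2 × 41.1 kHz = 82.2 kHz.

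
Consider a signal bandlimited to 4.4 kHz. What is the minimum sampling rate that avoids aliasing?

Nyquist rate = 2 × 4.4 kHz = 8.8 kHz.

8.8 kHz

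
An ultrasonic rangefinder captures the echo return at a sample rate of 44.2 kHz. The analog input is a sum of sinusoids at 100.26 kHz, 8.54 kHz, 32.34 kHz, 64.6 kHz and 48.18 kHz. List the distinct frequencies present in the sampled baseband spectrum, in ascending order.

fs/2 = 22.1 kHz.
100.26 kHz mod fs = 11.86 kHz.
11.86 kHz ≤ fs/2 = 22.1 kHz, appears at 11.86 kHz.
8.54 kHz ≤ fs/2 = 22.1 kHz, passes unchanged.
32.34 kHz > fs/2 = 22.1 kHz, folds to fs − 32.34 kHz = 11.86 kHz.
64.6 kHz mod fs = 20.4 kHz.
20.4 kHz ≤ fs/2 = 22.1 kHz, appears at 20.4 kHz.
48.18 kHz mod fs = 3.98 kHz.
3.98 kHz ≤ fs/2 = 22.1 kHz, appears at 3.98 kHz.
Distinct values: {3.98 kHz, 8.54 kHz, 11.86 kHz, 20.4 kHz}.

3.98 kHz, 8.54 kHz, 11.86 kHz, 20.4 kHz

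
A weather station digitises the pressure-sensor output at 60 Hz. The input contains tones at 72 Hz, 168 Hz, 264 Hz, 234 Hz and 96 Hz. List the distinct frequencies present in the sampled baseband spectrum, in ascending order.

6 Hz, 12 Hz, 24 Hz

fs/2 = 30 Hz.
72 Hz mod fs = 12 Hz.
12 Hz ≤ fs/2 = 30 Hz, appears at 12 Hz.
168 Hz mod fs = 48 Hz.
48 Hz > fs/2 = 30 Hz, folds to fs − 48 Hz = 12 Hz.
264 Hz mod fs = 24 Hz.
24 Hz ≤ fs/2 = 30 Hz, appears at 24 Hz.
234 Hz mod fs = 54 Hz.
54 Hz > fs/2 = 30 Hz, folds to fs − 54 Hz = 6 Hz.
96 Hz mod fs = 36 Hz.
36 Hz > fs/2 = 30 Hz, folds to fs − 36 Hz = 24 Hz.
Distinct values: {6 Hz, 12 Hz, 24 Hz}.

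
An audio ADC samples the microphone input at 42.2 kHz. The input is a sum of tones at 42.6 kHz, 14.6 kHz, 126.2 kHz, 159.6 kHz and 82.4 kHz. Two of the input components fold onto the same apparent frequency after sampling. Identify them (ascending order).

fs/2 = 21.1 kHz.
42.6 kHz mod fs = 0.4 kHz.
0.4 kHz ≤ fs/2 = 21.1 kHz, appears at 0.4 kHz.
14.6 kHz ≤ fs/2 = 21.1 kHz, passes unchanged.
126.2 kHz mod fs = 41.8 kHz.
41.8 kHz > fs/2 = 21.1 kHz, folds to fs − 41.8 kHz = 0.4 kHz.
159.6 kHz mod fs = 33 kHz.
33 kHz > fs/2 = 21.1 kHz, folds to fs − 33 kHz = 9.2 kHz.
82.4 kHz mod fs = 40.2 kHz.
40.2 kHz > fs/2 = 21.1 kHz, folds to fs − 40.2 kHz = 2 kHz.
42.6 kHz and 126.2 kHz both map to 0.4 kHz.

42.6 kHz, 126.2 kHz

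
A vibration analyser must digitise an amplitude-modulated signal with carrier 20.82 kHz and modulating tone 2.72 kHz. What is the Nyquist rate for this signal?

47.08 kHz

AM sidebands sit at fc ± fm = 18.1 kHz and 23.54 kHz.
Highest-frequency component: 23.54 kHz.
Nyquist rate = 2 × 23.54 kHz = 47.08 kHz.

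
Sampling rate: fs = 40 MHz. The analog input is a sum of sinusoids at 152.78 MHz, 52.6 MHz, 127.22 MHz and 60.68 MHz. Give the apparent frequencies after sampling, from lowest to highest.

fs/2 = 20 MHz.
152.78 MHz mod fs = 32.78 MHz.
32.78 MHz > fs/2 = 20 MHz, folds to fs − 32.78 MHz = 7.22 MHz.
52.6 MHz mod fs = 12.6 MHz.
12.6 MHz ≤ fs/2 = 20 MHz, appears at 12.6 MHz.
127.22 MHz mod fs = 7.22 MHz.
7.22 MHz ≤ fs/2 = 20 MHz, appears at 7.22 MHz.
60.68 MHz mod fs = 20.68 MHz.
20.68 MHz > fs/2 = 20 MHz, folds to fs − 20.68 MHz = 19.32 MHz.
Distinct values: {7.22 MHz, 12.6 MHz, 19.32 MHz}.

7.22 MHz, 12.6 MHz, 19.32 MHz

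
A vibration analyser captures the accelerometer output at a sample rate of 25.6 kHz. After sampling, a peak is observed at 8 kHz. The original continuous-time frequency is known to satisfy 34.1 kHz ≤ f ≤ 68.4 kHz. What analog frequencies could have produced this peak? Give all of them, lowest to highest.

Frequencies that alias to 8 kHz are k·fs ± 8 kHz for integer k ≥ 0.
k=0: 8 kHz.
k=1: 17.6 kHz, 33.6 kHz.
k=2: 43.2 kHz, 59.2 kHz.
k=3: 68.8 kHz, 84.8 kHz.
Within [34.1 kHz, 68.4 kHz]: 43.2 kHz, 59.2 kHz.

43.2 kHz, 59.2 kHz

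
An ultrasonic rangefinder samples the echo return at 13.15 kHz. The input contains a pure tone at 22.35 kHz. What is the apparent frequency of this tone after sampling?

22.35 kHz mod fs = 9.2 kHz.
9.2 kHz > fs/2 = 6.575 kHz, folds to fs − 9.2 kHz = 3.95 kHz.

3.95 kHz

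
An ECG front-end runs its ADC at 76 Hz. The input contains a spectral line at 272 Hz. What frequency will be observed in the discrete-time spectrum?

32 Hz

272 Hz mod fs = 44 Hz.
44 Hz > fs/2 = 38 Hz, folds to fs − 44 Hz = 32 Hz.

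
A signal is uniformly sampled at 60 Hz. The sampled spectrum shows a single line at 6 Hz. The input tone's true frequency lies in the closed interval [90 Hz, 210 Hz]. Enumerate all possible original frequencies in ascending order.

114 Hz, 126 Hz, 174 Hz, 186 Hz

Frequencies that alias to 6 Hz are k·fs ± 6 Hz for integer k ≥ 0.
k=0: 6 Hz.
k=1: 54 Hz, 66 Hz.
k=2: 114 Hz, 126 Hz.
k=3: 174 Hz, 186 Hz.
k=4: 234 Hz, 246 Hz.
Within [90 Hz, 210 Hz]: 114 Hz, 126 Hz, 174 Hz, 186 Hz.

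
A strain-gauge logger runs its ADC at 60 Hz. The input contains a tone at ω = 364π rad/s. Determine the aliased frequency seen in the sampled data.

2 Hz

ω = 364π rad/s → f = ω/(2π) = 182 Hz.
182 Hz mod fs = 2 Hz.
2 Hz ≤ fs/2 = 30 Hz, appears at 2 Hz.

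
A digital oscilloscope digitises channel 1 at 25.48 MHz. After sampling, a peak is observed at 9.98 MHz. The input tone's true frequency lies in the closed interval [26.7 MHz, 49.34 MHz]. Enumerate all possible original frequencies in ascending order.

35.46 MHz, 40.98 MHz

Frequencies that alias to 9.98 MHz are k·fs ± 9.98 MHz for integer k ≥ 0.
k=0: 9.98 MHz.
k=1: 15.5 MHz, 35.46 MHz.
k=2: 40.98 MHz, 60.94 MHz.
k=3: 66.46 MHz, 86.42 MHz.
Within [26.7 MHz, 49.34 MHz]: 35.46 MHz, 40.98 MHz.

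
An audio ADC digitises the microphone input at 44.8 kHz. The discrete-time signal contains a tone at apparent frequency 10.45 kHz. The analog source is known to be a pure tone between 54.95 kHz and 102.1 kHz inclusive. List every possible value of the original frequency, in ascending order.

55.25 kHz, 79.15 kHz, 100.05 kHz

Frequencies that alias to 10.45 kHz are k·fs ± 10.45 kHz for integer k ≥ 0.
k=0: 10.45 kHz.
k=1: 34.35 kHz, 55.25 kHz.
k=2: 79.15 kHz, 100.05 kHz.
k=3: 123.95 kHz, 144.85 kHz.
Within [54.95 kHz, 102.1 kHz]: 55.25 kHz, 79.15 kHz, 100.05 kHz.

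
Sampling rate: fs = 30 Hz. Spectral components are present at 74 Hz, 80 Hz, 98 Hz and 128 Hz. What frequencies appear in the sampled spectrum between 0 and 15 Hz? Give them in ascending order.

8 Hz, 10 Hz, 14 Hz

fs/2 = 15 Hz.
74 Hz mod fs = 14 Hz.
14 Hz ≤ fs/2 = 15 Hz, appears at 14 Hz.
80 Hz mod fs = 20 Hz.
20 Hz > fs/2 = 15 Hz, folds to fs − 20 Hz = 10 Hz.
98 Hz mod fs = 8 Hz.
8 Hz ≤ fs/2 = 15 Hz, appears at 8 Hz.
128 Hz mod fs = 8 Hz.
8 Hz ≤ fs/2 = 15 Hz, appears at 8 Hz.
Distinct values: {8 Hz, 10 Hz, 14 Hz}.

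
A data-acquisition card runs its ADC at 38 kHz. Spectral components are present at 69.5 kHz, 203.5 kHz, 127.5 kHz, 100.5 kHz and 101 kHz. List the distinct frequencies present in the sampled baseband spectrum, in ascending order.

6.5 kHz, 13 kHz, 13.5 kHz

fs/2 = 19 kHz.
69.5 kHz mod fs = 31.5 kHz.
31.5 kHz > fs/2 = 19 kHz, folds to fs − 31.5 kHz = 6.5 kHz.
203.5 kHz mod fs = 13.5 kHz.
13.5 kHz ≤ fs/2 = 19 kHz, appears at 13.5 kHz.
127.5 kHz mod fs = 13.5 kHz.
13.5 kHz ≤ fs/2 = 19 kHz, appears at 13.5 kHz.
100.5 kHz mod fs = 24.5 kHz.
24.5 kHz > fs/2 = 19 kHz, folds to fs − 24.5 kHz = 13.5 kHz.
101 kHz mod fs = 25 kHz.
25 kHz > fs/2 = 19 kHz, folds to fs − 25 kHz = 13 kHz.
Distinct values: {6.5 kHz, 13 kHz, 13.5 kHz}.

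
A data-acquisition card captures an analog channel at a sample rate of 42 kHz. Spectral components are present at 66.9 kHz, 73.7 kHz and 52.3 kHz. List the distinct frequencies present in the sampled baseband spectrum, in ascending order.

10.3 kHz, 17.1 kHz

fs/2 = 21 kHz.
66.9 kHz mod fs = 24.9 kHz.
24.9 kHz > fs/2 = 21 kHz, folds to fs − 24.9 kHz = 17.1 kHz.
73.7 kHz mod fs = 31.7 kHz.
31.7 kHz > fs/2 = 21 kHz, folds to fs − 31.7 kHz = 10.3 kHz.
52.3 kHz mod fs = 10.3 kHz.
10.3 kHz ≤ fs/2 = 21 kHz, appears at 10.3 kHz.
Distinct values: {10.3 kHz, 17.1 kHz}.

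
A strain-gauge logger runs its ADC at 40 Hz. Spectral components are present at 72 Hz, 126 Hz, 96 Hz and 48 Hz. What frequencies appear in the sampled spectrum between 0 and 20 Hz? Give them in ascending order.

fs/2 = 20 Hz.
72 Hz mod fs = 32 Hz.
32 Hz > fs/2 = 20 Hz, folds to fs − 32 Hz = 8 Hz.
126 Hz mod fs = 6 Hz.
6 Hz ≤ fs/2 = 20 Hz, appears at 6 Hz.
96 Hz mod fs = 16 Hz.
16 Hz ≤ fs/2 = 20 Hz, appears at 16 Hz.
48 Hz mod fs = 8 Hz.
8 Hz ≤ fs/2 = 20 Hz, appears at 8 Hz.
Distinct values: {6 Hz, 8 Hz, 16 Hz}.

6 Hz, 8 Hz, 16 Hz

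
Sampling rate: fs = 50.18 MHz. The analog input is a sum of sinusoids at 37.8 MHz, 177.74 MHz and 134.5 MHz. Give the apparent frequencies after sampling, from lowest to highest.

12.38 MHz, 16.04 MHz, 22.98 MHz

fs/2 = 25.09 MHz.
37.8 MHz > fs/2 = 25.09 MHz, folds to fs − 37.8 MHz = 12.38 MHz.
177.74 MHz mod fs = 27.2 MHz.
27.2 MHz > fs/2 = 25.09 MHz, folds to fs − 27.2 MHz = 22.98 MHz.
134.5 MHz mod fs = 34.14 MHz.
34.14 MHz > fs/2 = 25.09 MHz, folds to fs − 34.14 MHz = 16.04 MHz.
Distinct values: {12.38 MHz, 16.04 MHz, 22.98 MHz}.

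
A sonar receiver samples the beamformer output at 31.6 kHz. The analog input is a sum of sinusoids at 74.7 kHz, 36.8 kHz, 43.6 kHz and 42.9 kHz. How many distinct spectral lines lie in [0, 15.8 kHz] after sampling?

4

fs/2 = 15.8 kHz.
74.7 kHz mod fs = 11.5 kHz.
11.5 kHz ≤ fs/2 = 15.8 kHz, appears at 11.5 kHz.
36.8 kHz mod fs = 5.2 kHz.
5.2 kHz ≤ fs/2 = 15.8 kHz, appears at 5.2 kHz.
43.6 kHz mod fs = 12 kHz.
12 kHz ≤ fs/2 = 15.8 kHz, appears at 12 kHz.
42.9 kHz mod fs = 11.3 kHz.
11.3 kHz ≤ fs/2 = 15.8 kHz, appears at 11.3 kHz.
Distinct values: {5.2 kHz, 11.3 kHz, 11.5 kHz, 12 kHz} → 4.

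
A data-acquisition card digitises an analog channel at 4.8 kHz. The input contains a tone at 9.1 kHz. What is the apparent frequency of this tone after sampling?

0.5 kHz

9.1 kHz mod fs = 4.3 kHz.
4.3 kHz > fs/2 = 2.4 kHz, folds to fs − 4.3 kHz = 0.5 kHz.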